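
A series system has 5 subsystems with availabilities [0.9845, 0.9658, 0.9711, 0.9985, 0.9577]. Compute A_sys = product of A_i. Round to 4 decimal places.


Subsystems: [0.9845, 0.9658, 0.9711, 0.9985, 0.9577]
After subsystem 1 (A=0.9845): product = 0.9845
After subsystem 2 (A=0.9658): product = 0.9508
After subsystem 3 (A=0.9711): product = 0.9234
After subsystem 4 (A=0.9985): product = 0.922
After subsystem 5 (A=0.9577): product = 0.883
A_sys = 0.883

0.883


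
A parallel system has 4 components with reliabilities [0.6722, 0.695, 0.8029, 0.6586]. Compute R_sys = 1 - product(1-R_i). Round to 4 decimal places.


Components: [0.6722, 0.695, 0.8029, 0.6586]
(1 - 0.6722) = 0.3278, running product = 0.3278
(1 - 0.695) = 0.305, running product = 0.1
(1 - 0.8029) = 0.1971, running product = 0.0197
(1 - 0.6586) = 0.3414, running product = 0.0067
Product of (1-R_i) = 0.0067
R_sys = 1 - 0.0067 = 0.9933

0.9933


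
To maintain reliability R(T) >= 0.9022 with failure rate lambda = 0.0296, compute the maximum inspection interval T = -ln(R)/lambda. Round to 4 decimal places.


R_target = 0.9022
lambda = 0.0296
-ln(0.9022) = 0.1029
T = 0.1029 / 0.0296
T = 3.477

3.477


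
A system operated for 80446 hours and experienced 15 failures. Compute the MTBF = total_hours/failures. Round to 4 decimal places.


total_hours = 80446
failures = 15
MTBF = 80446 / 15
MTBF = 5363.0667

5363.0667


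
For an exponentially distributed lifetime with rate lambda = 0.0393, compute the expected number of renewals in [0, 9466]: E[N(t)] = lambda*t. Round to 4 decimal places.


lambda = 0.0393
t = 9466
E[N(t)] = lambda * t
E[N(t)] = 0.0393 * 9466
E[N(t)] = 372.0138

372.0138


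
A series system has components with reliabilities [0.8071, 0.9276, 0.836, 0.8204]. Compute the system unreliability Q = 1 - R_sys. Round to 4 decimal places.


Components: [0.8071, 0.9276, 0.836, 0.8204]
After component 1: product = 0.8071
After component 2: product = 0.7487
After component 3: product = 0.6259
After component 4: product = 0.5135
R_sys = 0.5135
Q = 1 - 0.5135 = 0.4865

0.4865


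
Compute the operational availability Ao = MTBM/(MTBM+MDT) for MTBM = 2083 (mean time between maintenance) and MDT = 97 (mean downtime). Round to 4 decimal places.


MTBM = 2083
MDT = 97
MTBM + MDT = 2180
Ao = 2083 / 2180
Ao = 0.9555

0.9555


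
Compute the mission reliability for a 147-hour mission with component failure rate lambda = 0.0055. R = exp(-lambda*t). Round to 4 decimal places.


lambda = 0.0055
mission_time = 147
lambda * t = 0.0055 * 147 = 0.8085
R = exp(-0.8085)
R = 0.4455

0.4455


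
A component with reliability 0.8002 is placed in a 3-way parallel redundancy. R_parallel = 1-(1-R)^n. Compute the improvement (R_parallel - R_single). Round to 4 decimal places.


R_single = 0.8002, n = 3
1 - R_single = 0.1998
(1 - R_single)^n = 0.1998^3 = 0.008
R_parallel = 1 - 0.008 = 0.992
Improvement = 0.992 - 0.8002
Improvement = 0.1918

0.1918


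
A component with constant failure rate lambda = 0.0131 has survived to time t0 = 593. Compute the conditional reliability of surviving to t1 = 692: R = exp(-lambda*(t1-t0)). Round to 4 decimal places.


lambda = 0.0131
t0 = 593, t1 = 692
t1 - t0 = 99
lambda * (t1-t0) = 0.0131 * 99 = 1.2969
R = exp(-1.2969)
R = 0.2734

0.2734


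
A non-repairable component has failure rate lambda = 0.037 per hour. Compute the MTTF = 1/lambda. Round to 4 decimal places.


lambda = 0.037
MTTF = 1 / 0.037
MTTF = 27.027

27.027


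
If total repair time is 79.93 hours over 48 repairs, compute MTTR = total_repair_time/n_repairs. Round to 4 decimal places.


total_repair_time = 79.93
n_repairs = 48
MTTR = 79.93 / 48
MTTR = 1.6652

1.6652


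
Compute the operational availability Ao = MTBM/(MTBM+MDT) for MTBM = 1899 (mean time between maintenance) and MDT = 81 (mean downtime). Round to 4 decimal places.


MTBM = 1899
MDT = 81
MTBM + MDT = 1980
Ao = 1899 / 1980
Ao = 0.9591

0.9591


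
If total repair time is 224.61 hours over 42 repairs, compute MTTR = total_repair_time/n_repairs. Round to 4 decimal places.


total_repair_time = 224.61
n_repairs = 42
MTTR = 224.61 / 42
MTTR = 5.3479

5.3479


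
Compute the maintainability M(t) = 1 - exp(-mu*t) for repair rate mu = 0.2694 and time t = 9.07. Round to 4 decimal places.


mu = 0.2694, t = 9.07
mu * t = 0.2694 * 9.07 = 2.4435
exp(-2.4435) = 0.0869
M(t) = 1 - 0.0869
M(t) = 0.9131

0.9131


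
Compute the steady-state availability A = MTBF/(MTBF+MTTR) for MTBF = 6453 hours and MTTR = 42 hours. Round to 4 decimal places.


MTBF = 6453
MTTR = 42
MTBF + MTTR = 6495
A = 6453 / 6495
A = 0.9935

0.9935


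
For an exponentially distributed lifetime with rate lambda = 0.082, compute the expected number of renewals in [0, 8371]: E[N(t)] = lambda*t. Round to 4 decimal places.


lambda = 0.082
t = 8371
E[N(t)] = lambda * t
E[N(t)] = 0.082 * 8371
E[N(t)] = 686.422

686.422


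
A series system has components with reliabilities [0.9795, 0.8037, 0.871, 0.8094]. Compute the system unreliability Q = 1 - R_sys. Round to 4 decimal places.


Components: [0.9795, 0.8037, 0.871, 0.8094]
After component 1: product = 0.9795
After component 2: product = 0.7872
After component 3: product = 0.6857
After component 4: product = 0.555
R_sys = 0.555
Q = 1 - 0.555 = 0.445

0.445


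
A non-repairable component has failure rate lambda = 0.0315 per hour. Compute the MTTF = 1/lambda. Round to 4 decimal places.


lambda = 0.0315
MTTF = 1 / 0.0315
MTTF = 31.746

31.746


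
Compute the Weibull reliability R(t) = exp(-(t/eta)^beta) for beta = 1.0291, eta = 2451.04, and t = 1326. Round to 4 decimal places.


beta = 1.0291, eta = 2451.04, t = 1326
t/eta = 1326 / 2451.04 = 0.541
(t/eta)^beta = 0.541^1.0291 = 0.5314
R(t) = exp(-0.5314)
R(t) = 0.5878

0.5878


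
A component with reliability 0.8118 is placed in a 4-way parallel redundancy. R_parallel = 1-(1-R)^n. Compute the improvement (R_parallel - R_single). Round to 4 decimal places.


R_single = 0.8118, n = 4
1 - R_single = 0.1882
(1 - R_single)^n = 0.1882^4 = 0.0013
R_parallel = 1 - 0.0013 = 0.9987
Improvement = 0.9987 - 0.8118
Improvement = 0.1869

0.1869


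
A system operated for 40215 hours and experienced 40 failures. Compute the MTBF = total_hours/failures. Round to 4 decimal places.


total_hours = 40215
failures = 40
MTBF = 40215 / 40
MTBF = 1005.375

1005.375


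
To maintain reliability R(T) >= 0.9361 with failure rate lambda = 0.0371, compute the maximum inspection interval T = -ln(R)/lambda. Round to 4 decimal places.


R_target = 0.9361
lambda = 0.0371
-ln(0.9361) = 0.066
T = 0.066 / 0.0371
T = 1.7799

1.7799


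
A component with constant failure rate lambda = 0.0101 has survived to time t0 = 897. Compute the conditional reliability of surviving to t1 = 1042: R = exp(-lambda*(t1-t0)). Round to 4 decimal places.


lambda = 0.0101
t0 = 897, t1 = 1042
t1 - t0 = 145
lambda * (t1-t0) = 0.0101 * 145 = 1.4645
R = exp(-1.4645)
R = 0.2312

0.2312


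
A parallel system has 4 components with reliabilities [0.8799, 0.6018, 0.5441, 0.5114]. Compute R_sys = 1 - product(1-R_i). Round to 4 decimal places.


Components: [0.8799, 0.6018, 0.5441, 0.5114]
(1 - 0.8799) = 0.1201, running product = 0.1201
(1 - 0.6018) = 0.3982, running product = 0.0478
(1 - 0.5441) = 0.4559, running product = 0.0218
(1 - 0.5114) = 0.4886, running product = 0.0107
Product of (1-R_i) = 0.0107
R_sys = 1 - 0.0107 = 0.9893

0.9893


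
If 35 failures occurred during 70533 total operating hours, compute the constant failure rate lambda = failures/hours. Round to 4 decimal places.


failures = 35
total_hours = 70533
lambda = 35 / 70533
lambda = 0.0005

0.0005


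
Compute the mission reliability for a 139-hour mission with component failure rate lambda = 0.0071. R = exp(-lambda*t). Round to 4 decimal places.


lambda = 0.0071
mission_time = 139
lambda * t = 0.0071 * 139 = 0.9869
R = exp(-0.9869)
R = 0.3727

0.3727


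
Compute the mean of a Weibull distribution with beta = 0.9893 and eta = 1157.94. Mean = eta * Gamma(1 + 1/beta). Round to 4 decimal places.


beta = 0.9893, eta = 1157.94
1/beta = 1.0108
1 + 1/beta = 2.0108
Gamma(2.0108) = 1.0046
Mean = 1157.94 * 1.0046
Mean = 1163.2908

1163.2908


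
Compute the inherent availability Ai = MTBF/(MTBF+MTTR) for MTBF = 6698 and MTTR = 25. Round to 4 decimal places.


MTBF = 6698
MTTR = 25
MTBF + MTTR = 6723
Ai = 6698 / 6723
Ai = 0.9963

0.9963


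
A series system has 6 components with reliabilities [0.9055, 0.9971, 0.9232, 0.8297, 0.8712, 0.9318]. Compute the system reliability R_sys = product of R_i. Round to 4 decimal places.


Components: [0.9055, 0.9971, 0.9232, 0.8297, 0.8712, 0.9318]
After component 1 (R=0.9055): product = 0.9055
After component 2 (R=0.9971): product = 0.9029
After component 3 (R=0.9232): product = 0.8335
After component 4 (R=0.8297): product = 0.6916
After component 5 (R=0.8712): product = 0.6025
After component 6 (R=0.9318): product = 0.5614
R_sys = 0.5614

0.5614


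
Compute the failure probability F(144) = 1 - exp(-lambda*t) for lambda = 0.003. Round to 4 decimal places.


lambda = 0.003, t = 144
lambda * t = 0.432
exp(-0.432) = 0.6492
F(t) = 1 - 0.6492
F(t) = 0.3508

0.3508


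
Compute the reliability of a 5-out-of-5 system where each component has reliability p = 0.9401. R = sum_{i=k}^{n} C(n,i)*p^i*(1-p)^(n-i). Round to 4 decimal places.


k = 5, n = 5, p = 0.9401
i=5: C(5,5)=1 * 0.9401^5 * 0.0599^0 = 0.7343
R = sum of terms = 0.7343

0.7343


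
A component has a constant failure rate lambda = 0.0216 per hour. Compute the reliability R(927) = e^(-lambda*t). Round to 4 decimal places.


lambda = 0.0216
t = 927
lambda * t = 20.0232
R(t) = e^(-20.0232)
R(t) = 0.0

0.0


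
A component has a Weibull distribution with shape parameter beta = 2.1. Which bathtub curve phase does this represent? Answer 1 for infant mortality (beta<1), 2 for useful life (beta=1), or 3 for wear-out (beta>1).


beta = 2.1
Compare beta to 1:
beta < 1 => infant mortality (phase 1)
beta = 1 => useful life (phase 2)
beta > 1 => wear-out (phase 3)
Since beta = 2.1, this is wear-out (increasing failure rate)
Phase = 3

3


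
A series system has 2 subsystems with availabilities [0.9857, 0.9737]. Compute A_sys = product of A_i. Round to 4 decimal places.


Subsystems: [0.9857, 0.9737]
After subsystem 1 (A=0.9857): product = 0.9857
After subsystem 2 (A=0.9737): product = 0.9598
A_sys = 0.9598

0.9598


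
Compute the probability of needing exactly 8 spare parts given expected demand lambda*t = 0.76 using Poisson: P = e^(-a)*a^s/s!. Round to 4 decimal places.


a = 0.76, s = 8
e^(-a) = e^(-0.76) = 0.4677
a^s = 0.76^8 = 0.1113
s! = 40320
P = 0.4677 * 0.1113 / 40320
P = 0.0

0.0


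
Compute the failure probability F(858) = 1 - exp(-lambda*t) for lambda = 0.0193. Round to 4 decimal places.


lambda = 0.0193, t = 858
lambda * t = 16.5594
exp(-16.5594) = 0.0
F(t) = 1 - 0.0
F(t) = 1.0

1.0


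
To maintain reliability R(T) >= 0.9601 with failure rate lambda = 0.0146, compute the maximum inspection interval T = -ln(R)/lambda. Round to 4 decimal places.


R_target = 0.9601
lambda = 0.0146
-ln(0.9601) = 0.0407
T = 0.0407 / 0.0146
T = 2.7889

2.7889


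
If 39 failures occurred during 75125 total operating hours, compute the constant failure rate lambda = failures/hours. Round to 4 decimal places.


failures = 39
total_hours = 75125
lambda = 39 / 75125
lambda = 0.0005

0.0005


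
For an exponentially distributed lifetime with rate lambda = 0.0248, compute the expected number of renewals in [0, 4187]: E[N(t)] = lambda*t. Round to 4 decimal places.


lambda = 0.0248
t = 4187
E[N(t)] = lambda * t
E[N(t)] = 0.0248 * 4187
E[N(t)] = 103.8376

103.8376


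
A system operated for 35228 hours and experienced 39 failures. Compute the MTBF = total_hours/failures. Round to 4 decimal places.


total_hours = 35228
failures = 39
MTBF = 35228 / 39
MTBF = 903.2821

903.2821


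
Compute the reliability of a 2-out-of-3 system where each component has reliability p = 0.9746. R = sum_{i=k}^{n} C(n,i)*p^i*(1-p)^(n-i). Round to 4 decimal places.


k = 2, n = 3, p = 0.9746
i=2: C(3,2)=3 * 0.9746^2 * 0.0254^1 = 0.0724
i=3: C(3,3)=1 * 0.9746^3 * 0.0254^0 = 0.9257
R = sum of terms = 0.9981

0.9981


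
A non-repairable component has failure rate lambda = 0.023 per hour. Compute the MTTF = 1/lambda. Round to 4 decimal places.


lambda = 0.023
MTTF = 1 / 0.023
MTTF = 43.4783

43.4783


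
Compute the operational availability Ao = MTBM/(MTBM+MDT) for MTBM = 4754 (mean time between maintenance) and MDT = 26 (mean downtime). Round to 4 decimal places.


MTBM = 4754
MDT = 26
MTBM + MDT = 4780
Ao = 4754 / 4780
Ao = 0.9946

0.9946


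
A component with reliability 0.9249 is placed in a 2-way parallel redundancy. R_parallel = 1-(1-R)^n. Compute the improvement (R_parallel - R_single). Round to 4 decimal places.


R_single = 0.9249, n = 2
1 - R_single = 0.0751
(1 - R_single)^n = 0.0751^2 = 0.0056
R_parallel = 1 - 0.0056 = 0.9944
Improvement = 0.9944 - 0.9249
Improvement = 0.0695

0.0695


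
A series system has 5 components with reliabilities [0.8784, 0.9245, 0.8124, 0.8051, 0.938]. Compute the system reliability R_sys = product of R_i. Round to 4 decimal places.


Components: [0.8784, 0.9245, 0.8124, 0.8051, 0.938]
After component 1 (R=0.8784): product = 0.8784
After component 2 (R=0.9245): product = 0.8121
After component 3 (R=0.8124): product = 0.6597
After component 4 (R=0.8051): product = 0.5312
After component 5 (R=0.938): product = 0.4982
R_sys = 0.4982

0.4982


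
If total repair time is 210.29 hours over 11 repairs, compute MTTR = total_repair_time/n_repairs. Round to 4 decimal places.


total_repair_time = 210.29
n_repairs = 11
MTTR = 210.29 / 11
MTTR = 19.1173

19.1173


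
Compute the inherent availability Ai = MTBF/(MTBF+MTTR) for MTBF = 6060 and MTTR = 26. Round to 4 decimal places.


MTBF = 6060
MTTR = 26
MTBF + MTTR = 6086
Ai = 6060 / 6086
Ai = 0.9957

0.9957


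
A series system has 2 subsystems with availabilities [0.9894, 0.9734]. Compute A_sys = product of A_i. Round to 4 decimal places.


Subsystems: [0.9894, 0.9734]
After subsystem 1 (A=0.9894): product = 0.9894
After subsystem 2 (A=0.9734): product = 0.9631
A_sys = 0.9631

0.9631


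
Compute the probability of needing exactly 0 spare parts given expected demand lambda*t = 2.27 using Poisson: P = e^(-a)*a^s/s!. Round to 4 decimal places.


a = 2.27, s = 0
e^(-a) = e^(-2.27) = 0.1033
a^s = 2.27^0 = 1.0
s! = 1
P = 0.1033 * 1.0 / 1
P = 0.1033

0.1033


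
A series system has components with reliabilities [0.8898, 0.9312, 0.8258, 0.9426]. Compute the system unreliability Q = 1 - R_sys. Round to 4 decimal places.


Components: [0.8898, 0.9312, 0.8258, 0.9426]
After component 1: product = 0.8898
After component 2: product = 0.8286
After component 3: product = 0.6842
After component 4: product = 0.645
R_sys = 0.645
Q = 1 - 0.645 = 0.355

0.355


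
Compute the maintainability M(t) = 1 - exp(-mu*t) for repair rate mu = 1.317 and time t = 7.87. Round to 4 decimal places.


mu = 1.317, t = 7.87
mu * t = 1.317 * 7.87 = 10.3648
exp(-10.3648) = 0.0
M(t) = 1 - 0.0
M(t) = 1.0

1.0


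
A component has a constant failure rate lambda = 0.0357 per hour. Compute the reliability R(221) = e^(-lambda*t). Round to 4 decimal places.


lambda = 0.0357
t = 221
lambda * t = 7.8897
R(t) = e^(-7.8897)
R(t) = 0.0004

0.0004


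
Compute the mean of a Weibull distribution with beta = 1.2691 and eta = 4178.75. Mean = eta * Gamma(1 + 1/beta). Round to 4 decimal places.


beta = 1.2691, eta = 4178.75
1/beta = 0.788
1 + 1/beta = 1.788
Gamma(1.788) = 0.9282
Mean = 4178.75 * 0.9282
Mean = 3878.8959

3878.8959


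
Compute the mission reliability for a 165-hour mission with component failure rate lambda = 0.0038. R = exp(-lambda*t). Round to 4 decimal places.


lambda = 0.0038
mission_time = 165
lambda * t = 0.0038 * 165 = 0.627
R = exp(-0.627)
R = 0.5342

0.5342


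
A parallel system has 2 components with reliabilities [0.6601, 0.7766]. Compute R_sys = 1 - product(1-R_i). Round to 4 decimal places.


Components: [0.6601, 0.7766]
(1 - 0.6601) = 0.3399, running product = 0.3399
(1 - 0.7766) = 0.2234, running product = 0.0759
Product of (1-R_i) = 0.0759
R_sys = 1 - 0.0759 = 0.9241

0.9241


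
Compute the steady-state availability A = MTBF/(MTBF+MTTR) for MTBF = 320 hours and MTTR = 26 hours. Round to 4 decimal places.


MTBF = 320
MTTR = 26
MTBF + MTTR = 346
A = 320 / 346
A = 0.9249

0.9249


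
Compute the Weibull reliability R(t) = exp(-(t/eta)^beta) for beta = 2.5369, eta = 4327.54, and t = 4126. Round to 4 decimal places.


beta = 2.5369, eta = 4327.54, t = 4126
t/eta = 4126 / 4327.54 = 0.9534
(t/eta)^beta = 0.9534^2.5369 = 0.886
R(t) = exp(-0.886)
R(t) = 0.4123

0.4123


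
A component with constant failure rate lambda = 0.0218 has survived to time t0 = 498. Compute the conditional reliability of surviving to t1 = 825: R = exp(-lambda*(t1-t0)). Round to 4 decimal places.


lambda = 0.0218
t0 = 498, t1 = 825
t1 - t0 = 327
lambda * (t1-t0) = 0.0218 * 327 = 7.1286
R = exp(-7.1286)
R = 0.0008

0.0008


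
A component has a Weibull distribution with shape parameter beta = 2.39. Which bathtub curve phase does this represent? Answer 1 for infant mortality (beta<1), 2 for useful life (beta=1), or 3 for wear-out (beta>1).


beta = 2.39
Compare beta to 1:
beta < 1 => infant mortality (phase 1)
beta = 1 => useful life (phase 2)
beta > 1 => wear-out (phase 3)
Since beta = 2.39, this is wear-out (increasing failure rate)
Phase = 3

3


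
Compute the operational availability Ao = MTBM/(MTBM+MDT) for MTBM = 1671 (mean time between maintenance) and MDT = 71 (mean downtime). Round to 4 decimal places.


MTBM = 1671
MDT = 71
MTBM + MDT = 1742
Ao = 1671 / 1742
Ao = 0.9592

0.9592


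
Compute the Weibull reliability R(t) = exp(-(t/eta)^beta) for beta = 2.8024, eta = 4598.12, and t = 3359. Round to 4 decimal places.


beta = 2.8024, eta = 4598.12, t = 3359
t/eta = 3359 / 4598.12 = 0.7305
(t/eta)^beta = 0.7305^2.8024 = 0.4148
R(t) = exp(-0.4148)
R(t) = 0.6605

0.6605


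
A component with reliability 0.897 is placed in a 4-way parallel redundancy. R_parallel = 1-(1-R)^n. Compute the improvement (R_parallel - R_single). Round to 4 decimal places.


R_single = 0.897, n = 4
1 - R_single = 0.103
(1 - R_single)^n = 0.103^4 = 0.0001
R_parallel = 1 - 0.0001 = 0.9999
Improvement = 0.9999 - 0.897
Improvement = 0.1029

0.1029


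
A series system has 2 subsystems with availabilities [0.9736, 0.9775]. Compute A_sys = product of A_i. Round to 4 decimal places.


Subsystems: [0.9736, 0.9775]
After subsystem 1 (A=0.9736): product = 0.9736
After subsystem 2 (A=0.9775): product = 0.9517
A_sys = 0.9517

0.9517


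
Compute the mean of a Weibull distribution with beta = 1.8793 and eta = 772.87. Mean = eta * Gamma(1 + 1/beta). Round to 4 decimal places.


beta = 1.8793, eta = 772.87
1/beta = 0.5321
1 + 1/beta = 1.5321
Gamma(1.5321) = 0.8877
Mean = 772.87 * 0.8877
Mean = 686.0688

686.0688


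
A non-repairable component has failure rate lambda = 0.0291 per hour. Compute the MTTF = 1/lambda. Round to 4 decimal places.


lambda = 0.0291
MTTF = 1 / 0.0291
MTTF = 34.3643

34.3643


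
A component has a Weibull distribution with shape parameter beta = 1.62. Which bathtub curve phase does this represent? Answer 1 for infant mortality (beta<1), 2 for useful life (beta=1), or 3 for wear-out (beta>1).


beta = 1.62
Compare beta to 1:
beta < 1 => infant mortality (phase 1)
beta = 1 => useful life (phase 2)
beta > 1 => wear-out (phase 3)
Since beta = 1.62, this is wear-out (increasing failure rate)
Phase = 3

3


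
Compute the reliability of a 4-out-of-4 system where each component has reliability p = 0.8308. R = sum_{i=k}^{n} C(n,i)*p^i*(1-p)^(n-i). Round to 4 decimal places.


k = 4, n = 4, p = 0.8308
i=4: C(4,4)=1 * 0.8308^4 * 0.1692^0 = 0.4764
R = sum of terms = 0.4764

0.4764


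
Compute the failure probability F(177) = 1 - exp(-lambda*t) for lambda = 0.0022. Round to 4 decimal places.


lambda = 0.0022, t = 177
lambda * t = 0.3894
exp(-0.3894) = 0.6775
F(t) = 1 - 0.6775
F(t) = 0.3225

0.3225


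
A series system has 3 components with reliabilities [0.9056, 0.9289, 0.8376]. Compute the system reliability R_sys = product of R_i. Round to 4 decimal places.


Components: [0.9056, 0.9289, 0.8376]
After component 1 (R=0.9056): product = 0.9056
After component 2 (R=0.9289): product = 0.8412
After component 3 (R=0.8376): product = 0.7046
R_sys = 0.7046

0.7046


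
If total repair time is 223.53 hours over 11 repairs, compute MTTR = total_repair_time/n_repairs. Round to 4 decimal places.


total_repair_time = 223.53
n_repairs = 11
MTTR = 223.53 / 11
MTTR = 20.3209

20.3209


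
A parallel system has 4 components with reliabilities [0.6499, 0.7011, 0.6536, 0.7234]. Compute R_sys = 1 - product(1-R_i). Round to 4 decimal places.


Components: [0.6499, 0.7011, 0.6536, 0.7234]
(1 - 0.6499) = 0.3501, running product = 0.3501
(1 - 0.7011) = 0.2989, running product = 0.1046
(1 - 0.6536) = 0.3464, running product = 0.0362
(1 - 0.7234) = 0.2766, running product = 0.01
Product of (1-R_i) = 0.01
R_sys = 1 - 0.01 = 0.99

0.99


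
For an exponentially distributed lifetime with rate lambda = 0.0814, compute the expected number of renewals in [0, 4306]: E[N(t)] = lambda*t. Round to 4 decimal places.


lambda = 0.0814
t = 4306
E[N(t)] = lambda * t
E[N(t)] = 0.0814 * 4306
E[N(t)] = 350.5084

350.5084


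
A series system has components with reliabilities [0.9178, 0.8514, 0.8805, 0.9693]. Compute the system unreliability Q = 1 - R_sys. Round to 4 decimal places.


Components: [0.9178, 0.8514, 0.8805, 0.9693]
After component 1: product = 0.9178
After component 2: product = 0.7814
After component 3: product = 0.688
After component 4: product = 0.6669
R_sys = 0.6669
Q = 1 - 0.6669 = 0.3331

0.3331


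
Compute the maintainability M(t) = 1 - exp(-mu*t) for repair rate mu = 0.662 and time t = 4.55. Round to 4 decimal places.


mu = 0.662, t = 4.55
mu * t = 0.662 * 4.55 = 3.0121
exp(-3.0121) = 0.0492
M(t) = 1 - 0.0492
M(t) = 0.9508

0.9508


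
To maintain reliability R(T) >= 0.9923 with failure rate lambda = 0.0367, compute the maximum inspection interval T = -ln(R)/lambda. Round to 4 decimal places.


R_target = 0.9923
lambda = 0.0367
-ln(0.9923) = 0.0077
T = 0.0077 / 0.0367
T = 0.2106

0.2106


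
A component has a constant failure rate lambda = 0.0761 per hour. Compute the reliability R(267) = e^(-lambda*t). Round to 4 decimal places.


lambda = 0.0761
t = 267
lambda * t = 20.3187
R(t) = e^(-20.3187)
R(t) = 0.0

0.0


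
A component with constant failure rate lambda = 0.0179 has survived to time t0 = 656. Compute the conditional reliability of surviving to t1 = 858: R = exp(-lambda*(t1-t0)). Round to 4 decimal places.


lambda = 0.0179
t0 = 656, t1 = 858
t1 - t0 = 202
lambda * (t1-t0) = 0.0179 * 202 = 3.6158
R = exp(-3.6158)
R = 0.0269

0.0269


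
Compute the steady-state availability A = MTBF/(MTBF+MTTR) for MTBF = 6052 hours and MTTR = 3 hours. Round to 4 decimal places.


MTBF = 6052
MTTR = 3
MTBF + MTTR = 6055
A = 6052 / 6055
A = 0.9995

0.9995


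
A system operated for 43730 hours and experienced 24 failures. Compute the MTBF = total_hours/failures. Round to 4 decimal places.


total_hours = 43730
failures = 24
MTBF = 43730 / 24
MTBF = 1822.0833

1822.0833


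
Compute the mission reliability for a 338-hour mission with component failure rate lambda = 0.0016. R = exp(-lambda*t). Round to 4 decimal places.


lambda = 0.0016
mission_time = 338
lambda * t = 0.0016 * 338 = 0.5408
R = exp(-0.5408)
R = 0.5823

0.5823


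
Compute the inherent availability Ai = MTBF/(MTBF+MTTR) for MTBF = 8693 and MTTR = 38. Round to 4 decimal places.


MTBF = 8693
MTTR = 38
MTBF + MTTR = 8731
Ai = 8693 / 8731
Ai = 0.9956

0.9956


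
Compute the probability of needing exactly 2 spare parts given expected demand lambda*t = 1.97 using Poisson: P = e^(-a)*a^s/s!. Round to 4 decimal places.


a = 1.97, s = 2
e^(-a) = e^(-1.97) = 0.1395
a^s = 1.97^2 = 3.8809
s! = 2
P = 0.1395 * 3.8809 / 2
P = 0.2706

0.2706


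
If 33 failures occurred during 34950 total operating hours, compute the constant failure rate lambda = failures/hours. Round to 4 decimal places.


failures = 33
total_hours = 34950
lambda = 33 / 34950
lambda = 0.0009

0.0009


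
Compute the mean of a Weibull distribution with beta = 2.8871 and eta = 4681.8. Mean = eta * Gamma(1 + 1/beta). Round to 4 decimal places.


beta = 2.8871, eta = 4681.8
1/beta = 0.3464
1 + 1/beta = 1.3464
Gamma(1.3464) = 0.8915
Mean = 4681.8 * 0.8915
Mean = 4173.9491

4173.9491


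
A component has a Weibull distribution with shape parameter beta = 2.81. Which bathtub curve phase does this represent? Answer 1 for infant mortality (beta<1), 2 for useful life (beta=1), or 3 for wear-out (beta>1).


beta = 2.81
Compare beta to 1:
beta < 1 => infant mortality (phase 1)
beta = 1 => useful life (phase 2)
beta > 1 => wear-out (phase 3)
Since beta = 2.81, this is wear-out (increasing failure rate)
Phase = 3

3


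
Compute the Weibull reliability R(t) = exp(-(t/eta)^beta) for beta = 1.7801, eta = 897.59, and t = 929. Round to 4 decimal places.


beta = 1.7801, eta = 897.59, t = 929
t/eta = 929 / 897.59 = 1.035
(t/eta)^beta = 1.035^1.7801 = 1.0631
R(t) = exp(-1.0631)
R(t) = 0.3454

0.3454


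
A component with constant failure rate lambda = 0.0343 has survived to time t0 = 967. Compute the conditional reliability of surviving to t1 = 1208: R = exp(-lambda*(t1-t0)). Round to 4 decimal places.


lambda = 0.0343
t0 = 967, t1 = 1208
t1 - t0 = 241
lambda * (t1-t0) = 0.0343 * 241 = 8.2663
R = exp(-8.2663)
R = 0.0003

0.0003


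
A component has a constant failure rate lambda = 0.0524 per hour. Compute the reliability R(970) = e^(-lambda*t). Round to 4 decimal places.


lambda = 0.0524
t = 970
lambda * t = 50.828
R(t) = e^(-50.828)
R(t) = 0.0

0.0


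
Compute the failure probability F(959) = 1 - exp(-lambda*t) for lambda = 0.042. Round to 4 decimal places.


lambda = 0.042, t = 959
lambda * t = 40.278
exp(-40.278) = 0.0
F(t) = 1 - 0.0
F(t) = 1.0

1.0


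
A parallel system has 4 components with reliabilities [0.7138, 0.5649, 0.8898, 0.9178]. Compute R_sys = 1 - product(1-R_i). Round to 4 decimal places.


Components: [0.7138, 0.5649, 0.8898, 0.9178]
(1 - 0.7138) = 0.2862, running product = 0.2862
(1 - 0.5649) = 0.4351, running product = 0.1245
(1 - 0.8898) = 0.1102, running product = 0.0137
(1 - 0.9178) = 0.0822, running product = 0.0011
Product of (1-R_i) = 0.0011
R_sys = 1 - 0.0011 = 0.9989

0.9989


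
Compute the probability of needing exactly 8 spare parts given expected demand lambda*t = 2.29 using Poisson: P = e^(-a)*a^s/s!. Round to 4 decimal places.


a = 2.29, s = 8
e^(-a) = e^(-2.29) = 0.1013
a^s = 2.29^8 = 756.2822
s! = 40320
P = 0.1013 * 756.2822 / 40320
P = 0.0019

0.0019


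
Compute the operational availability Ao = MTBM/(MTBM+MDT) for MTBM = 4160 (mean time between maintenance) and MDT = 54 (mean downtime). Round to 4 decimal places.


MTBM = 4160
MDT = 54
MTBM + MDT = 4214
Ao = 4160 / 4214
Ao = 0.9872

0.9872


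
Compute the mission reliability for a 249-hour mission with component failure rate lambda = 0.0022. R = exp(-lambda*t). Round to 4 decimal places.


lambda = 0.0022
mission_time = 249
lambda * t = 0.0022 * 249 = 0.5478
R = exp(-0.5478)
R = 0.5782

0.5782


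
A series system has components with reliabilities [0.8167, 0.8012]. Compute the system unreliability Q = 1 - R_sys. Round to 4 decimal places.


Components: [0.8167, 0.8012]
After component 1: product = 0.8167
After component 2: product = 0.6543
R_sys = 0.6543
Q = 1 - 0.6543 = 0.3457

0.3457


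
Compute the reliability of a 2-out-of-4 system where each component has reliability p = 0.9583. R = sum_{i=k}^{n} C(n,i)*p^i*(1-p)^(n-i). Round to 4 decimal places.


k = 2, n = 4, p = 0.9583
i=2: C(4,2)=6 * 0.9583^2 * 0.0417^2 = 0.0096
i=3: C(4,3)=4 * 0.9583^3 * 0.0417^1 = 0.1468
i=4: C(4,4)=1 * 0.9583^4 * 0.0417^0 = 0.8433
R = sum of terms = 0.9997

0.9997


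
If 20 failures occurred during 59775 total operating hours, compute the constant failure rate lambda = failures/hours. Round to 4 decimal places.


failures = 20
total_hours = 59775
lambda = 20 / 59775
lambda = 0.0003

0.0003


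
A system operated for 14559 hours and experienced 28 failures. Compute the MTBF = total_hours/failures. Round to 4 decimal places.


total_hours = 14559
failures = 28
MTBF = 14559 / 28
MTBF = 519.9643

519.9643


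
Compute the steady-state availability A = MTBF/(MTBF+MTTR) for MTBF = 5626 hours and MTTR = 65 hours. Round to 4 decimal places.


MTBF = 5626
MTTR = 65
MTBF + MTTR = 5691
A = 5626 / 5691
A = 0.9886

0.9886


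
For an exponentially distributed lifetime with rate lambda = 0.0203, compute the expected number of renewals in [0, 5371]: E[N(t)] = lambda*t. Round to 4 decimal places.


lambda = 0.0203
t = 5371
E[N(t)] = lambda * t
E[N(t)] = 0.0203 * 5371
E[N(t)] = 109.0313

109.0313


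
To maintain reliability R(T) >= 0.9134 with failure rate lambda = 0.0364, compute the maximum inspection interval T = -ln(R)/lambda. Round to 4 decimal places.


R_target = 0.9134
lambda = 0.0364
-ln(0.9134) = 0.0906
T = 0.0906 / 0.0364
T = 2.4885

2.4885


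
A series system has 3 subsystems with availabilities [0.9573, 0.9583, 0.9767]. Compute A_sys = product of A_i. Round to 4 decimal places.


Subsystems: [0.9573, 0.9583, 0.9767]
After subsystem 1 (A=0.9573): product = 0.9573
After subsystem 2 (A=0.9583): product = 0.9174
After subsystem 3 (A=0.9767): product = 0.896
A_sys = 0.896

0.896


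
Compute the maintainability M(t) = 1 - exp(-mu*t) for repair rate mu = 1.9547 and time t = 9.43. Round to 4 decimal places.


mu = 1.9547, t = 9.43
mu * t = 1.9547 * 9.43 = 18.4328
exp(-18.4328) = 0.0
M(t) = 1 - 0.0
M(t) = 1.0

1.0


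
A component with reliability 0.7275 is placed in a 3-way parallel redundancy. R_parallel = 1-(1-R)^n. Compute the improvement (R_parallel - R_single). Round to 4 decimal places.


R_single = 0.7275, n = 3
1 - R_single = 0.2725
(1 - R_single)^n = 0.2725^3 = 0.0202
R_parallel = 1 - 0.0202 = 0.9798
Improvement = 0.9798 - 0.7275
Improvement = 0.2523

0.2523


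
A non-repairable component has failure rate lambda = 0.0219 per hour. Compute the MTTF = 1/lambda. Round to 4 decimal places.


lambda = 0.0219
MTTF = 1 / 0.0219
MTTF = 45.6621

45.6621


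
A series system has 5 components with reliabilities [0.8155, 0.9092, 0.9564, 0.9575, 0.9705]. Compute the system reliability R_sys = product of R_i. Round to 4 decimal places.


Components: [0.8155, 0.9092, 0.9564, 0.9575, 0.9705]
After component 1 (R=0.8155): product = 0.8155
After component 2 (R=0.9092): product = 0.7415
After component 3 (R=0.9564): product = 0.7091
After component 4 (R=0.9575): product = 0.679
After component 5 (R=0.9705): product = 0.659
R_sys = 0.659

0.659


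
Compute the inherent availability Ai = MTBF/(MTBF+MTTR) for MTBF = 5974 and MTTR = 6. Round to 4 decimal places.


MTBF = 5974
MTTR = 6
MTBF + MTTR = 5980
Ai = 5974 / 5980
Ai = 0.999

0.999


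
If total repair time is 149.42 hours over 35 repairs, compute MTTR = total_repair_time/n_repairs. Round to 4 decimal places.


total_repair_time = 149.42
n_repairs = 35
MTTR = 149.42 / 35
MTTR = 4.2691

4.2691


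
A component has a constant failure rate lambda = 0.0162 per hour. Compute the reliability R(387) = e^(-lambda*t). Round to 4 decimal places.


lambda = 0.0162
t = 387
lambda * t = 6.2694
R(t) = e^(-6.2694)
R(t) = 0.0019

0.0019


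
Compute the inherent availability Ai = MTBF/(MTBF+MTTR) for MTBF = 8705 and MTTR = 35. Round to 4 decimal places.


MTBF = 8705
MTTR = 35
MTBF + MTTR = 8740
Ai = 8705 / 8740
Ai = 0.996

0.996


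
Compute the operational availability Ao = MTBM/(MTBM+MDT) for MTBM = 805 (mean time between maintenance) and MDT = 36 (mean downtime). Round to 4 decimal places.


MTBM = 805
MDT = 36
MTBM + MDT = 841
Ao = 805 / 841
Ao = 0.9572

0.9572


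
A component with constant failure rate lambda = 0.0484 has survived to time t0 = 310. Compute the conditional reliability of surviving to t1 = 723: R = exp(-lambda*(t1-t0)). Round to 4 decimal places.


lambda = 0.0484
t0 = 310, t1 = 723
t1 - t0 = 413
lambda * (t1-t0) = 0.0484 * 413 = 19.9892
R = exp(-19.9892)
R = 0.0

0.0


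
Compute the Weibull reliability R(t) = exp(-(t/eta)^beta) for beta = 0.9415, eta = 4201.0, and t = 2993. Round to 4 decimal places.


beta = 0.9415, eta = 4201.0, t = 2993
t/eta = 2993 / 4201.0 = 0.7124
(t/eta)^beta = 0.7124^0.9415 = 0.7267
R(t) = exp(-0.7267)
R(t) = 0.4835

0.4835


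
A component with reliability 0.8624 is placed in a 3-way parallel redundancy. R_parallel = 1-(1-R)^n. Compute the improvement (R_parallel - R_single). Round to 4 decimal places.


R_single = 0.8624, n = 3
1 - R_single = 0.1376
(1 - R_single)^n = 0.1376^3 = 0.0026
R_parallel = 1 - 0.0026 = 0.9974
Improvement = 0.9974 - 0.8624
Improvement = 0.135

0.135


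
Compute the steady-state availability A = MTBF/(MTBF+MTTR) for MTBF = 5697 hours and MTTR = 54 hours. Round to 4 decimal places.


MTBF = 5697
MTTR = 54
MTBF + MTTR = 5751
A = 5697 / 5751
A = 0.9906

0.9906


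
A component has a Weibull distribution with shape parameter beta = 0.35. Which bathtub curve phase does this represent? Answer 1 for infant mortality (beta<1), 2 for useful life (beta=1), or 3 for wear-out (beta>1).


beta = 0.35
Compare beta to 1:
beta < 1 => infant mortality (phase 1)
beta = 1 => useful life (phase 2)
beta > 1 => wear-out (phase 3)
Since beta = 0.35, this is infant mortality (decreasing failure rate)
Phase = 1

1


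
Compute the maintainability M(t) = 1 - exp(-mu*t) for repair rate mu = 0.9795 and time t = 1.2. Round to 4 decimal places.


mu = 0.9795, t = 1.2
mu * t = 0.9795 * 1.2 = 1.1754
exp(-1.1754) = 0.3087
M(t) = 1 - 0.3087
M(t) = 0.6913

0.6913


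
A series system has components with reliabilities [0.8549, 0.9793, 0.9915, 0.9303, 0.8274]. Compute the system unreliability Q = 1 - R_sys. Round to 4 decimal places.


Components: [0.8549, 0.9793, 0.9915, 0.9303, 0.8274]
After component 1: product = 0.8549
After component 2: product = 0.8372
After component 3: product = 0.8301
After component 4: product = 0.7722
After component 5: product = 0.6389
R_sys = 0.6389
Q = 1 - 0.6389 = 0.3611

0.3611


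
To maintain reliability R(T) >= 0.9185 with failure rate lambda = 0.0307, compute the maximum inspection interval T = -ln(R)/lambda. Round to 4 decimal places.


R_target = 0.9185
lambda = 0.0307
-ln(0.9185) = 0.085
T = 0.085 / 0.0307
T = 2.7692

2.7692


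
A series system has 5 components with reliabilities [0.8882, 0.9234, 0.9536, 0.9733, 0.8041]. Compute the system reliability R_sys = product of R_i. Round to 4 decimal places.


Components: [0.8882, 0.9234, 0.9536, 0.9733, 0.8041]
After component 1 (R=0.8882): product = 0.8882
After component 2 (R=0.9234): product = 0.8202
After component 3 (R=0.9536): product = 0.7821
After component 4 (R=0.9733): product = 0.7612
After component 5 (R=0.8041): product = 0.6121
R_sys = 0.6121

0.6121


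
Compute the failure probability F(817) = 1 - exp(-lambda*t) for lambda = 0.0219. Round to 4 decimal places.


lambda = 0.0219, t = 817
lambda * t = 17.8923
exp(-17.8923) = 0.0
F(t) = 1 - 0.0
F(t) = 1.0

1.0


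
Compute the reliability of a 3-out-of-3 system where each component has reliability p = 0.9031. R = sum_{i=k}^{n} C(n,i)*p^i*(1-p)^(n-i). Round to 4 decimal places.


k = 3, n = 3, p = 0.9031
i=3: C(3,3)=1 * 0.9031^3 * 0.0969^0 = 0.7366
R = sum of terms = 0.7366

0.7366


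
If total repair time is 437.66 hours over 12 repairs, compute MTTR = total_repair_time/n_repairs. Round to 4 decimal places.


total_repair_time = 437.66
n_repairs = 12
MTTR = 437.66 / 12
MTTR = 36.4717

36.4717


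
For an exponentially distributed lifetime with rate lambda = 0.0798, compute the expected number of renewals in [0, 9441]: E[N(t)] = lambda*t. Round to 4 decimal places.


lambda = 0.0798
t = 9441
E[N(t)] = lambda * t
E[N(t)] = 0.0798 * 9441
E[N(t)] = 753.3918

753.3918


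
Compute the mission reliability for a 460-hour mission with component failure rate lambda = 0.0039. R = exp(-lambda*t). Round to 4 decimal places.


lambda = 0.0039
mission_time = 460
lambda * t = 0.0039 * 460 = 1.794
R = exp(-1.794)
R = 0.1663

0.1663


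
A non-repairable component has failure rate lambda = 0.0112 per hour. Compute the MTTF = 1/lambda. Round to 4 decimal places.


lambda = 0.0112
MTTF = 1 / 0.0112
MTTF = 89.2857

89.2857


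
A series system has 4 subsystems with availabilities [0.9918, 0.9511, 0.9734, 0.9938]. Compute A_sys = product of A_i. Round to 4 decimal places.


Subsystems: [0.9918, 0.9511, 0.9734, 0.9938]
After subsystem 1 (A=0.9918): product = 0.9918
After subsystem 2 (A=0.9511): product = 0.9433
After subsystem 3 (A=0.9734): product = 0.9182
After subsystem 4 (A=0.9938): product = 0.9125
A_sys = 0.9125

0.9125


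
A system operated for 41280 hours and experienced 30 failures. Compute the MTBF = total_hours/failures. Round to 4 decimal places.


total_hours = 41280
failures = 30
MTBF = 41280 / 30
MTBF = 1376.0

1376.0


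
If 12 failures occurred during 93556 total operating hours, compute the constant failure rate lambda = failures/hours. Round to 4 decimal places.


failures = 12
total_hours = 93556
lambda = 12 / 93556
lambda = 0.0001

0.0001


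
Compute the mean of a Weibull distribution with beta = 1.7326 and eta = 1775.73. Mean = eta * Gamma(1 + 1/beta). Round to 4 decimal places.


beta = 1.7326, eta = 1775.73
1/beta = 0.5772
1 + 1/beta = 1.5772
Gamma(1.5772) = 0.8911
Mean = 1775.73 * 0.8911
Mean = 1582.4385

1582.4385


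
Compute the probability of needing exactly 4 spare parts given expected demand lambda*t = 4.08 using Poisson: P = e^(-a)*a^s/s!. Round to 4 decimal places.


a = 4.08, s = 4
e^(-a) = e^(-4.08) = 0.0169
a^s = 4.08^4 = 277.1026
s! = 24
P = 0.0169 * 277.1026 / 24
P = 0.1952

0.1952


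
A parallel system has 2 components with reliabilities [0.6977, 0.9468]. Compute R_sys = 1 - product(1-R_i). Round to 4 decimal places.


Components: [0.6977, 0.9468]
(1 - 0.6977) = 0.3023, running product = 0.3023
(1 - 0.9468) = 0.0532, running product = 0.0161
Product of (1-R_i) = 0.0161
R_sys = 1 - 0.0161 = 0.9839

0.9839


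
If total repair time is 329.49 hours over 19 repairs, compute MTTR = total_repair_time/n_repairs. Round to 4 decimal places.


total_repair_time = 329.49
n_repairs = 19
MTTR = 329.49 / 19
MTTR = 17.3416

17.3416


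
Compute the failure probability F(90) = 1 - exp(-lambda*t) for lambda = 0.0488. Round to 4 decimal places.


lambda = 0.0488, t = 90
lambda * t = 4.392
exp(-4.392) = 0.0124
F(t) = 1 - 0.0124
F(t) = 0.9876

0.9876


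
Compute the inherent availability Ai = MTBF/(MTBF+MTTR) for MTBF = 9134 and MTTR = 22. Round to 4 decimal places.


MTBF = 9134
MTTR = 22
MTBF + MTTR = 9156
Ai = 9134 / 9156
Ai = 0.9976

0.9976


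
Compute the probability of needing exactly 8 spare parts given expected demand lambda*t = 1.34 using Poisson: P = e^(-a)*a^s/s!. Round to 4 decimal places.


a = 1.34, s = 8
e^(-a) = e^(-1.34) = 0.2618
a^s = 1.34^8 = 10.3953
s! = 40320
P = 0.2618 * 10.3953 / 40320
P = 0.0001

0.0001


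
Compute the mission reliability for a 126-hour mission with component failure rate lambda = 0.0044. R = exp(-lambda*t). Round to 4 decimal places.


lambda = 0.0044
mission_time = 126
lambda * t = 0.0044 * 126 = 0.5544
R = exp(-0.5544)
R = 0.5744

0.5744
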